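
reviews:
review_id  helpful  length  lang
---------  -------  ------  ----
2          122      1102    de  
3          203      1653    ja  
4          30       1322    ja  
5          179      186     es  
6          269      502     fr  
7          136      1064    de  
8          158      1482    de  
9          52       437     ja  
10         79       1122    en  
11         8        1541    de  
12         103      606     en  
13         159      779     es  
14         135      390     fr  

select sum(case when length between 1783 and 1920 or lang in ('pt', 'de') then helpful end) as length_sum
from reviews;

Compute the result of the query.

review_id=2: ✓ → 122
review_id=3: ✗
review_id=4: ✗
review_id=5: ✗
review_id=6: ✗
review_id=7: ✓ → 136
review_id=8: ✓ → 158
review_id=9: ✗
review_id=10: ✗
review_id=11: ✓ → 8
review_id=12: ✗
review_id=13: ✗
review_id=14: ✗
length_sum = 122 + 136 + 158 + 8 = 424

424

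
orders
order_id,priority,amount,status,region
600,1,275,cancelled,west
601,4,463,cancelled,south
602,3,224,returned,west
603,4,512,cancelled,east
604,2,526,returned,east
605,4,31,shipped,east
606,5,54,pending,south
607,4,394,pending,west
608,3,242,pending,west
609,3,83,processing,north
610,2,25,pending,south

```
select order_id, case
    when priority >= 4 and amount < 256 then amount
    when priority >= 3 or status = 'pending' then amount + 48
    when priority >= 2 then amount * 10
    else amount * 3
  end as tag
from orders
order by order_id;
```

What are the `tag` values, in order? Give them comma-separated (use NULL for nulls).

825, 511, 272, 560, 5260, 31, 54, 442, 290, 131, 73

order_id=600: ELSE → 825
order_id=601: priority >= 3 or status = 'pending' → 511
order_id=602: priority >= 3 or status = 'pending' → 272
order_id=603: priority >= 3 or status = 'pending' → 560
order_id=604: priority >= 2 → 5260
order_id=605: priority >= 4 and amount < 256 → 31
order_id=606: priority >= 4 and amount < 256 → 54
order_id=607: priority >= 3 or status = 'pending' → 442
order_id=608: priority >= 3 or status = 'pending' → 290
order_id=609: priority >= 3 or status = 'pending' → 131
order_id=610: priority >= 3 or status = 'pending' → 73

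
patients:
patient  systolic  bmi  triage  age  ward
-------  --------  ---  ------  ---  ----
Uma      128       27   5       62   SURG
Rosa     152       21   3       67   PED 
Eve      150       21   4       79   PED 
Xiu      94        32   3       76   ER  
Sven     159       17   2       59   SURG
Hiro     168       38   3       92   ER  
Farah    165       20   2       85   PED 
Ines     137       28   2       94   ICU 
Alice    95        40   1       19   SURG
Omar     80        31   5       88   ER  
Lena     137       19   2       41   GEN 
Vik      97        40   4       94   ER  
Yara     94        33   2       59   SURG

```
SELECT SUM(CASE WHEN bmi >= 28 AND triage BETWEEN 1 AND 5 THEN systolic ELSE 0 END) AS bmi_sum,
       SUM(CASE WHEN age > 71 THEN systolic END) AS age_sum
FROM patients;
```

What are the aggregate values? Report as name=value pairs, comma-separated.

bmi_sum=765, age_sum=891

[bmi_sum: bmi >= 28 AND triage BETWEEN 1 AND 5]
patient=Uma: ✗
patient=Rosa: ✗
patient=Eve: ✗
patient=Xiu: ✓ → 94
patient=Sven: ✗
patient=Hiro: ✓ → 168
patient=Farah: ✗
patient=Ines: ✓ → 137
patient=Alice: ✓ → 95
patient=Omar: ✓ → 80
patient=Lena: ✗
patient=Vik: ✓ → 97
patient=Yara: ✓ → 94
bmi_sum = 94 + 168 + 137 + 95 + 80 + 97 + 94 = 765
—
[age_sum: age > 71]
patient=Uma: ✗
patient=Rosa: ✗
patient=Eve: ✓ → 150
patient=Xiu: ✓ → 94
patient=Sven: ✗
patient=Hiro: ✓ → 168
patient=Farah: ✓ → 165
patient=Ines: ✓ → 137
patient=Alice: ✗
patient=Omar: ✓ → 80
patient=Lena: ✗
patient=Vik: ✓ → 97
patient=Yara: ✗
age_sum = 150 + 94 + 168 + 165 + 137 + 80 + 97 = 891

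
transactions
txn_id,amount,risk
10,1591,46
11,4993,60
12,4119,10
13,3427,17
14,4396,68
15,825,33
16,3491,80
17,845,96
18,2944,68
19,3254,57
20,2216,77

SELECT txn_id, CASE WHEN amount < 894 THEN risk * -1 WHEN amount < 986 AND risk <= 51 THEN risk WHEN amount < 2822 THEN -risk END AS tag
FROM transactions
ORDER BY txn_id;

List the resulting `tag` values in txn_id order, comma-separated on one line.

-46, NULL, NULL, NULL, NULL, -33, NULL, -96, NULL, NULL, -77

txn_id=10: amount < 2822 → -46
txn_id=11: (no match → NULL) → NULL
txn_id=12: (no match → NULL) → NULL
txn_id=13: (no match → NULL) → NULL
txn_id=14: (no match → NULL) → NULL
txn_id=15: amount < 894 → -33
txn_id=16: (no match → NULL) → NULL
txn_id=17: amount < 894 → -96
txn_id=18: (no match → NULL) → NULL
txn_id=19: (no match → NULL) → NULL
txn_id=20: amount < 2822 → -77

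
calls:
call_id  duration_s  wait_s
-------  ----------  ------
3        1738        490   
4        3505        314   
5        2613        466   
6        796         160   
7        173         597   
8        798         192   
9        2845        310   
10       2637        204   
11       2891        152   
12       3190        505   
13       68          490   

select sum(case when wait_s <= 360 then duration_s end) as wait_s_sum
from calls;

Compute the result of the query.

call_id=3: ✗
call_id=4: ✓ → 3505
call_id=5: ✗
call_id=6: ✓ → 796
call_id=7: ✗
call_id=8: ✓ → 798
call_id=9: ✓ → 2845
call_id=10: ✓ → 2637
call_id=11: ✓ → 2891
call_id=12: ✗
call_id=13: ✗
wait_s_sum = 3505 + 796 + 798 + 2845 + 2637 + 2891 = 13472

13472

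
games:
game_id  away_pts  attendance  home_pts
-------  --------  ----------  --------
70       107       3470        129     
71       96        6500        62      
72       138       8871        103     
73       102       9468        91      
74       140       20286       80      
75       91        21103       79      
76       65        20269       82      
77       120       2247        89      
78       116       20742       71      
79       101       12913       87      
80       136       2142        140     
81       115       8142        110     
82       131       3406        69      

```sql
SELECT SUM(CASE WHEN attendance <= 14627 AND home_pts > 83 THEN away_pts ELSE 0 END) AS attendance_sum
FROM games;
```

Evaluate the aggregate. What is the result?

819

game_id=70: ✓ → 107
game_id=71: ✗
game_id=72: ✓ → 138
game_id=73: ✓ → 102
game_id=74: ✗
game_id=75: ✗
game_id=76: ✗
game_id=77: ✓ → 120
game_id=78: ✗
game_id=79: ✓ → 101
game_id=80: ✓ → 136
game_id=81: ✓ → 115
game_id=82: ✗
attendance_sum = 107 + 138 + 102 + 120 + 101 + 136 + 115 = 819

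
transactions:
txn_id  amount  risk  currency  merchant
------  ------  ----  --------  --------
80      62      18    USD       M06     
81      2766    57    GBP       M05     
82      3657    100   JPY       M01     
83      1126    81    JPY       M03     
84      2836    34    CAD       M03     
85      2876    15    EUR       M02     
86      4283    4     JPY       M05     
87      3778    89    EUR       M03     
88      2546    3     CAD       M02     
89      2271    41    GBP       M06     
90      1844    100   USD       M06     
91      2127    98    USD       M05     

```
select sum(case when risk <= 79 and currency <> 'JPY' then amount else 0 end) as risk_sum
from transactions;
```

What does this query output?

txn_id=80: ✓ → 62
txn_id=81: ✓ → 2766
txn_id=82: ✗
txn_id=83: ✗
txn_id=84: ✓ → 2836
txn_id=85: ✓ → 2876
txn_id=86: ✗
txn_id=87: ✗
txn_id=88: ✓ → 2546
txn_id=89: ✓ → 2271
txn_id=90: ✗
txn_id=91: ✗
risk_sum = 62 + 2766 + 2836 + 2876 + 2546 + 2271 = 13357

13357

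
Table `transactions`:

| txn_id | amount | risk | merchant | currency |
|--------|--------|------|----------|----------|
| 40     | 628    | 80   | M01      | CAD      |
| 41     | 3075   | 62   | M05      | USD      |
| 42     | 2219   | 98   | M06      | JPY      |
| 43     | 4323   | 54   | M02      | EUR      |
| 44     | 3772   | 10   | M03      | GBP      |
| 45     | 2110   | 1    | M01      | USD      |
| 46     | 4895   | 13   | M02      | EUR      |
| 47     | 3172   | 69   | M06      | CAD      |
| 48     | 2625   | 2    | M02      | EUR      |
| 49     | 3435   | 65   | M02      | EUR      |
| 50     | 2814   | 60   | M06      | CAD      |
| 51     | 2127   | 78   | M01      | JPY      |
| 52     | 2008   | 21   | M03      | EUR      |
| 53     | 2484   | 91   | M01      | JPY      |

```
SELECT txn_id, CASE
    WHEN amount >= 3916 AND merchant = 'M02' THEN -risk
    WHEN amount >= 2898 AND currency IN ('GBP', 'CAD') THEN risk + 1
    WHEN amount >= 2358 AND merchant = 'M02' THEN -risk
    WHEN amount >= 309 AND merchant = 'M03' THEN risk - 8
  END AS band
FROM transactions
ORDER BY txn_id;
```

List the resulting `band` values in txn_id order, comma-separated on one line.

txn_id=40: (no match → NULL) → NULL
txn_id=41: (no match → NULL) → NULL
txn_id=42: (no match → NULL) → NULL
txn_id=43: amount >= 3916 AND merchant = 'M02' → -54
txn_id=44: amount >= 2898 AND currency IN ('GBP', 'CAD') → 11
txn_id=45: (no match → NULL) → NULL
txn_id=46: amount >= 3916 AND merchant = 'M02' → -13
txn_id=47: amount >= 2898 AND currency IN ('GBP', 'CAD') → 70
txn_id=48: amount >= 2358 AND merchant = 'M02' → -2
txn_id=49: amount >= 2358 AND merchant = 'M02' → -65
txn_id=50: (no match → NULL) → NULL
txn_id=51: (no match → NULL) → NULL
txn_id=52: amount >= 309 AND merchant = 'M03' → 13
txn_id=53: (no match → NULL) → NULL

NULL, NULL, NULL, -54, 11, NULL, -13, 70, -2, -65, NULL, NULL, 13, NULL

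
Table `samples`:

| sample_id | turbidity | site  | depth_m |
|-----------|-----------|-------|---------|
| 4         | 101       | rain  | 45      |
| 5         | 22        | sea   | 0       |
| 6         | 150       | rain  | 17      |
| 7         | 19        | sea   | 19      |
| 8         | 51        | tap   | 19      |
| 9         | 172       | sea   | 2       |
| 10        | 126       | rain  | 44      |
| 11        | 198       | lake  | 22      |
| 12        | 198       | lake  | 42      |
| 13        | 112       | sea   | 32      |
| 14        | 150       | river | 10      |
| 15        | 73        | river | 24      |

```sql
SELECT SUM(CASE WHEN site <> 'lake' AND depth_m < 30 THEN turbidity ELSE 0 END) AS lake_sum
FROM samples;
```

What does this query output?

sample_id=4: ✗
sample_id=5: ✓ → 22
sample_id=6: ✓ → 150
sample_id=7: ✓ → 19
sample_id=8: ✓ → 51
sample_id=9: ✓ → 172
sample_id=10: ✗
sample_id=11: ✗
sample_id=12: ✗
sample_id=13: ✗
sample_id=14: ✓ → 150
sample_id=15: ✓ → 73
lake_sum = 22 + 150 + 19 + 51 + 172 + 150 + 73 = 637

637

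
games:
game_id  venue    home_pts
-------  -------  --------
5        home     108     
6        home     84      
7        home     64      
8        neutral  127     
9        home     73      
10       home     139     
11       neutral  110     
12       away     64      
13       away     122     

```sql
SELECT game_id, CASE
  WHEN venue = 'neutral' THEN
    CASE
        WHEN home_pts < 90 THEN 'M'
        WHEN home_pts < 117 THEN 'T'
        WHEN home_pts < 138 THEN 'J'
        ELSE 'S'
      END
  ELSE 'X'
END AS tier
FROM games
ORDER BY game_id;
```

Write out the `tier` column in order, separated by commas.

X, X, X, J, X, X, T, X, X

game_id=5: venue='home' → outer ELSE → X
game_id=6: venue='home' → outer ELSE → X
game_id=7: venue='home' → outer ELSE → X
game_id=8: venue='neutral' → inner[home_pts < 138] → J
game_id=9: venue='home' → outer ELSE → X
game_id=10: venue='home' → outer ELSE → X
game_id=11: venue='neutral' → inner[home_pts < 117] → T
game_id=12: venue='away' → outer ELSE → X
game_id=13: venue='away' → outer ELSE → X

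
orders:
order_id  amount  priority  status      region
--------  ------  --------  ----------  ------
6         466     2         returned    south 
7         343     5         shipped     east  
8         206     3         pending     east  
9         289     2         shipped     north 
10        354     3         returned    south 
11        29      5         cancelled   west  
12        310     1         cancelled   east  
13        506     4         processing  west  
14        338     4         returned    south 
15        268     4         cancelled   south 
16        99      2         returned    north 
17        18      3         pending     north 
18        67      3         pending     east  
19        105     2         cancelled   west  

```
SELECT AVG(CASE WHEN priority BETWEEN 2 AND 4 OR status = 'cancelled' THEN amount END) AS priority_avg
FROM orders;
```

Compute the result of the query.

235

order_id=6: ✓ → 466
order_id=7: ✗
order_id=8: ✓ → 206
order_id=9: ✓ → 289
order_id=10: ✓ → 354
order_id=11: ✓ → 29
order_id=12: ✓ → 310
order_id=13: ✓ → 506
order_id=14: ✓ → 338
order_id=15: ✓ → 268
order_id=16: ✓ → 99
order_id=17: ✓ → 18
order_id=18: ✓ → 67
order_id=19: ✓ → 105
priority_avg = (466 + 206 + 289 + 354 + 29 + 310 + 506 + 338 + 268 + 99 + 18 + 67 + 105) / 13 = 235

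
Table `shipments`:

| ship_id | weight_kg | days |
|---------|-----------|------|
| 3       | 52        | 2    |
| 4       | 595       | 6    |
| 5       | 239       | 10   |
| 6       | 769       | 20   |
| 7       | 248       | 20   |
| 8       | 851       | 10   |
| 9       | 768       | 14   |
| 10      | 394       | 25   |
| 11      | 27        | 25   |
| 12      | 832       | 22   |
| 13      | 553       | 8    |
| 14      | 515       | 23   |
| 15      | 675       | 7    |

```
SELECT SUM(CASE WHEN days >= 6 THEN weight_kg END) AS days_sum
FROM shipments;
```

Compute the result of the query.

6466

ship_id=3: ✗
ship_id=4: ✓ → 595
ship_id=5: ✓ → 239
ship_id=6: ✓ → 769
ship_id=7: ✓ → 248
ship_id=8: ✓ → 851
ship_id=9: ✓ → 768
ship_id=10: ✓ → 394
ship_id=11: ✓ → 27
ship_id=12: ✓ → 832
ship_id=13: ✓ → 553
ship_id=14: ✓ → 515
ship_id=15: ✓ → 675
days_sum = 595 + 239 + 769 + 248 + 851 + 768 + 394 + 27 + 832 + 553 + 515 + 675 = 6466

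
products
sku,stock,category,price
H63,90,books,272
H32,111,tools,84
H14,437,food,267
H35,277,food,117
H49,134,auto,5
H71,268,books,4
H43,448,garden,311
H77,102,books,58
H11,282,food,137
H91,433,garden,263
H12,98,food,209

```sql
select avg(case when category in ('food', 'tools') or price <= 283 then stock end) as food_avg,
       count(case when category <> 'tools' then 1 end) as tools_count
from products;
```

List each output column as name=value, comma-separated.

food_avg=223.2, tools_count=10

[food_avg: category in ('food', 'tools') or price <= 283]
sku=H63: ✓ → 90
sku=H32: ✓ → 111
sku=H14: ✓ → 437
sku=H35: ✓ → 277
sku=H49: ✓ → 134
sku=H71: ✓ → 268
sku=H43: ✗
sku=H77: ✓ → 102
sku=H11: ✓ → 282
sku=H91: ✓ → 433
sku=H12: ✓ → 98
food_avg = (90 + 111 + 437 + 277 + 134 + 268 + 102 + 282 + 433 + 98) / 10 = 223.2
—
[tools_count: category <> 'tools']
sku=H63: ✓ → 1
sku=H32: ✗
sku=H14: ✓ → 1
sku=H35: ✓ → 1
sku=H49: ✓ → 1
sku=H71: ✓ → 1
sku=H43: ✓ → 1
sku=H77: ✓ → 1
sku=H11: ✓ → 1
sku=H91: ✓ → 1
sku=H12: ✓ → 1
tools_count = COUNT(1, 1, 1, 1, 1, 1, 1, 1, 1, 1) = 10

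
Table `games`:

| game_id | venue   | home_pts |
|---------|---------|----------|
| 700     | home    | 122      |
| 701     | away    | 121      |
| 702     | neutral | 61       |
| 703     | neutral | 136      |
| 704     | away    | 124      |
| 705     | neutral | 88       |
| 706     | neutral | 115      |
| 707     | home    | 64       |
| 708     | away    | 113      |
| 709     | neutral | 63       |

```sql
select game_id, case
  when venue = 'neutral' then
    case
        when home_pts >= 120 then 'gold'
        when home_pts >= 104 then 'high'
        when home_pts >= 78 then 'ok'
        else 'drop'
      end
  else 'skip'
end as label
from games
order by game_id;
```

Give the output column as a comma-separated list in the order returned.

skip, skip, drop, gold, skip, ok, high, skip, skip, drop

game_id=700: venue='home' → outer ELSE → skip
game_id=701: venue='away' → outer ELSE → skip
game_id=702: venue='neutral' → inner[ELSE] → drop
game_id=703: venue='neutral' → inner[home_pts >= 120] → gold
game_id=704: venue='away' → outer ELSE → skip
game_id=705: venue='neutral' → inner[home_pts >= 78] → ok
game_id=706: venue='neutral' → inner[home_pts >= 104] → high
game_id=707: venue='home' → outer ELSE → skip
game_id=708: venue='away' → outer ELSE → skip
game_id=709: venue='neutral' → inner[ELSE] → drop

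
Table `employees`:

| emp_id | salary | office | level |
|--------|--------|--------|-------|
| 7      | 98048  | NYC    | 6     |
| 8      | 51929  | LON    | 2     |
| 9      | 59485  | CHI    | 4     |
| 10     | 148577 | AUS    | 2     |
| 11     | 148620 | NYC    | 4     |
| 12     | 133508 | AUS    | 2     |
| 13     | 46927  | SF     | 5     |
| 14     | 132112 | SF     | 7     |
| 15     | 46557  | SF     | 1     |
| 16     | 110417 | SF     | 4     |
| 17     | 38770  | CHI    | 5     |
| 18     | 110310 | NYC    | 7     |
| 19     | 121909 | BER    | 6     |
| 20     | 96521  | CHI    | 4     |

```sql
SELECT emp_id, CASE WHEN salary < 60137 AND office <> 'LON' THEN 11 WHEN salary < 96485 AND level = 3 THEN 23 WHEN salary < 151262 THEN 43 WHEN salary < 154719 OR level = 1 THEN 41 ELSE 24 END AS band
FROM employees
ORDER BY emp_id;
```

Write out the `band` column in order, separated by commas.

emp_id=7: salary < 151262 → 43
emp_id=8: salary < 151262 → 43
emp_id=9: salary < 60137 AND office <> 'LON' → 11
emp_id=10: salary < 151262 → 43
emp_id=11: salary < 151262 → 43
emp_id=12: salary < 151262 → 43
emp_id=13: salary < 60137 AND office <> 'LON' → 11
emp_id=14: salary < 151262 → 43
emp_id=15: salary < 60137 AND office <> 'LON' → 11
emp_id=16: salary < 151262 → 43
emp_id=17: salary < 60137 AND office <> 'LON' → 11
emp_id=18: salary < 151262 → 43
emp_id=19: salary < 151262 → 43
emp_id=20: salary < 151262 → 43

43, 43, 11, 43, 43, 43, 11, 43, 11, 43, 11, 43, 43, 43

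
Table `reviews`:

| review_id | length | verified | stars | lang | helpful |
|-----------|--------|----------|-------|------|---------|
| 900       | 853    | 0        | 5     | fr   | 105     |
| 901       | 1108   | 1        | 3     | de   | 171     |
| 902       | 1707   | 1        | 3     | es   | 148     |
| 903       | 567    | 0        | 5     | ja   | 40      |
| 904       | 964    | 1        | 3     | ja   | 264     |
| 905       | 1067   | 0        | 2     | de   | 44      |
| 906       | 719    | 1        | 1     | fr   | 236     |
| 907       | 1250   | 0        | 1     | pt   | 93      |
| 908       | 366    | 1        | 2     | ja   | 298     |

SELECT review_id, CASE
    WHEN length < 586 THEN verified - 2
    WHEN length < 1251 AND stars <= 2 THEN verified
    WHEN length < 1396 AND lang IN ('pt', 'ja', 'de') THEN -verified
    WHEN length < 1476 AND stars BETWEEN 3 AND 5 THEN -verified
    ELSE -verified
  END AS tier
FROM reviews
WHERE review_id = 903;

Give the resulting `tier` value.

review_id = 903: length=567, verified=0, stars=5, lang=ja, helpful=40.
length < 586 → true → -2

-2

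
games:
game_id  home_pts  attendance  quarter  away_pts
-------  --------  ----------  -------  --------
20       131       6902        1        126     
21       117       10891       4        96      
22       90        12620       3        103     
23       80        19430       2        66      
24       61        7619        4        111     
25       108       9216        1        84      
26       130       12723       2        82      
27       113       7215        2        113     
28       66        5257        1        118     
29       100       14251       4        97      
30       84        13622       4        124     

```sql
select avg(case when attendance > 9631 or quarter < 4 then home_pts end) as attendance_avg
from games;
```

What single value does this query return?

game_id=20: ✓ → 131
game_id=21: ✓ → 117
game_id=22: ✓ → 90
game_id=23: ✓ → 80
game_id=24: ✗
game_id=25: ✓ → 108
game_id=26: ✓ → 130
game_id=27: ✓ → 113
game_id=28: ✓ → 66
game_id=29: ✓ → 100
game_id=30: ✓ → 84
attendance_avg = (131 + 117 + 90 + 80 + 108 + 130 + 113 + 66 + 100 + 84) / 10 = 101.9

101.9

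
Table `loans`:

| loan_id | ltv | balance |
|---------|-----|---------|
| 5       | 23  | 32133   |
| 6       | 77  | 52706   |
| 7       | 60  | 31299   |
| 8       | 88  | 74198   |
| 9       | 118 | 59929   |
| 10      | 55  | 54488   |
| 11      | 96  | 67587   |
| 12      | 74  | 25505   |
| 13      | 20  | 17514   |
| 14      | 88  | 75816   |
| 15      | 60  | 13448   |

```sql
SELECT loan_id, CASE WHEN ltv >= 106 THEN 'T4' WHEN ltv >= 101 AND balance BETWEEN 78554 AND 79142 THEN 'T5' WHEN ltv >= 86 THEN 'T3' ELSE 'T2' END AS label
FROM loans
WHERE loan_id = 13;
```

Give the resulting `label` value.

loan_id = 13: ltv=20, balance=17514.
ltv >= 106 → false
ltv >= 101 AND balance BETWEEN 78554 AND 79142 → false
ltv >= 86 → false
No prior WHEN matched → ELSE → T2

T2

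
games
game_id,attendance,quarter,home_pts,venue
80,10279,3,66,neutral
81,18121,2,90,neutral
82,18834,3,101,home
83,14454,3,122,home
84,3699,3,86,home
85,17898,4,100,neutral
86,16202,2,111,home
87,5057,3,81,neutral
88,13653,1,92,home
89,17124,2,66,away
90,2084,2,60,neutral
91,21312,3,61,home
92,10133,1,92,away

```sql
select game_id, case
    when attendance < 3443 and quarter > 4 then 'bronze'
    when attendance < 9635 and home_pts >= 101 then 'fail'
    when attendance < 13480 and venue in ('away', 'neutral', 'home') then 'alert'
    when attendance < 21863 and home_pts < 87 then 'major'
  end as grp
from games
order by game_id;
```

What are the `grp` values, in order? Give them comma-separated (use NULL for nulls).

game_id=80: attendance < 13480 and venue in ('away', 'neutral', 'home') → alert
game_id=81: (no match → NULL) → NULL
game_id=82: (no match → NULL) → NULL
game_id=83: (no match → NULL) → NULL
game_id=84: attendance < 13480 and venue in ('away', 'neutral', 'home') → alert
game_id=85: (no match → NULL) → NULL
game_id=86: (no match → NULL) → NULL
game_id=87: attendance < 13480 and venue in ('away', 'neutral', 'home') → alert
game_id=88: (no match → NULL) → NULL
game_id=89: attendance < 21863 and home_pts < 87 → major
game_id=90: attendance < 13480 and venue in ('away', 'neutral', 'home') → alert
game_id=91: attendance < 21863 and home_pts < 87 → major
game_id=92: attendance < 13480 and venue in ('away', 'neutral', 'home') → alert

alert, NULL, NULL, NULL, alert, NULL, NULL, alert, NULL, major, alert, major, alert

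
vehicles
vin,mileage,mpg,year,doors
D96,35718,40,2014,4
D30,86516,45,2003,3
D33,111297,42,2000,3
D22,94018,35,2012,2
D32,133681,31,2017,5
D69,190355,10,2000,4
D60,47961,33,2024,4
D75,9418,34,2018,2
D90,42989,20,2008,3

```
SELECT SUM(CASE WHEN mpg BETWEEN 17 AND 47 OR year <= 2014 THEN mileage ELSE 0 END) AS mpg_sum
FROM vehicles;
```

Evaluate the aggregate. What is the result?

vin=D96: ✓ → 35718
vin=D30: ✓ → 86516
vin=D33: ✓ → 111297
vin=D22: ✓ → 94018
vin=D32: ✓ → 133681
vin=D69: ✓ → 190355
vin=D60: ✓ → 47961
vin=D75: ✓ → 9418
vin=D90: ✓ → 42989
mpg_sum = 35718 + 86516 + 111297 + 94018 + 133681 + 190355 + 47961 + 9418 + 42989 = 751953

751953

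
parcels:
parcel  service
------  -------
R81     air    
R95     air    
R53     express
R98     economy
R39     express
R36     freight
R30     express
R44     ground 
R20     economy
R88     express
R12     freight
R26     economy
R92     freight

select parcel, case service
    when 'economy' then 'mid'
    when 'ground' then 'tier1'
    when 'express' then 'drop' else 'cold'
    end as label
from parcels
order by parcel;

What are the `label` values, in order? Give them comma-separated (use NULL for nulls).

cold, mid, mid, drop, cold, drop, tier1, drop, cold, drop, cold, cold, mid

parcel=R12: ELSE → cold
parcel=R20: service='economy' → mid
parcel=R26: service='economy' → mid
parcel=R30: service='express' → drop
parcel=R36: ELSE → cold
parcel=R39: service='express' → drop
parcel=R44: service='ground' → tier1
parcel=R53: service='express' → drop
parcel=R81: ELSE → cold
parcel=R88: service='express' → drop
parcel=R92: ELSE → cold
parcel=R95: ELSE → cold
parcel=R98: service='economy' → mid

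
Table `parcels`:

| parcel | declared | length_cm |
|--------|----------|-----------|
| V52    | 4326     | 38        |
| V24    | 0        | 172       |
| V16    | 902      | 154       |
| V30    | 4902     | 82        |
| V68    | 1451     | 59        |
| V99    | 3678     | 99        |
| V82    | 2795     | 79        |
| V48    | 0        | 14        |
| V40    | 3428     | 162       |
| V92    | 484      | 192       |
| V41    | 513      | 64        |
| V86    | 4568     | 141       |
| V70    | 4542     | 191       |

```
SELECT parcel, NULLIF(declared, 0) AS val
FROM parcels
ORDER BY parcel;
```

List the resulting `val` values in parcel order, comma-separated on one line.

902, NULL, 4902, 3428, 513, NULL, 4326, 1451, 4542, 2795, 4568, 484, 3678

parcel=V16: declared=902 vs 0: differ → 902
parcel=V24: declared=0 vs 0: equal → NULL
parcel=V30: declared=4902 vs 0: differ → 4902
parcel=V40: declared=3428 vs 0: differ → 3428
parcel=V41: declared=513 vs 0: differ → 513
parcel=V48: declared=0 vs 0: equal → NULL
parcel=V52: declared=4326 vs 0: differ → 4326
parcel=V68: declared=1451 vs 0: differ → 1451
parcel=V70: declared=4542 vs 0: differ → 4542
parcel=V82: declared=2795 vs 0: differ → 2795
parcel=V86: declared=4568 vs 0: differ → 4568
parcel=V92: declared=484 vs 0: differ → 484
parcel=V99: declared=3678 vs 0: differ → 3678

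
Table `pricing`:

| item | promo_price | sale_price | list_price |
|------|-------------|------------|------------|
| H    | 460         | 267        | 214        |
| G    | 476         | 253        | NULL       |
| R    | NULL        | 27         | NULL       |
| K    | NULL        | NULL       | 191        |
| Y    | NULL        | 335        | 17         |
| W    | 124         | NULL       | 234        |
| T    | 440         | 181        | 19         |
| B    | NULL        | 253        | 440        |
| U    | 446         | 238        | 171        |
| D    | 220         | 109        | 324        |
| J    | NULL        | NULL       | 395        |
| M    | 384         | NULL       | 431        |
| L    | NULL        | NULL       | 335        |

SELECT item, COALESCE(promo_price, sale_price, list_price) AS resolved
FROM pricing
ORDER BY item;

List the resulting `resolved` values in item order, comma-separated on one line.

item=B: promo_price=NULL, sale_price=253 → 253
item=D: promo_price=220 → 220
item=G: promo_price=476 → 476
item=H: promo_price=460 → 460
item=J: promo_price=NULL, sale_price=NULL, list_price=395 → 395
item=K: promo_price=NULL, sale_price=NULL, list_price=191 → 191
item=L: promo_price=NULL, sale_price=NULL, list_price=335 → 335
item=M: promo_price=384 → 384
item=R: promo_price=NULL, sale_price=27 → 27
item=T: promo_price=440 → 440
item=U: promo_price=446 → 446
item=W: promo_price=124 → 124
item=Y: promo_price=NULL, sale_price=335 → 335

253, 220, 476, 460, 395, 191, 335, 384, 27, 440, 446, 124, 335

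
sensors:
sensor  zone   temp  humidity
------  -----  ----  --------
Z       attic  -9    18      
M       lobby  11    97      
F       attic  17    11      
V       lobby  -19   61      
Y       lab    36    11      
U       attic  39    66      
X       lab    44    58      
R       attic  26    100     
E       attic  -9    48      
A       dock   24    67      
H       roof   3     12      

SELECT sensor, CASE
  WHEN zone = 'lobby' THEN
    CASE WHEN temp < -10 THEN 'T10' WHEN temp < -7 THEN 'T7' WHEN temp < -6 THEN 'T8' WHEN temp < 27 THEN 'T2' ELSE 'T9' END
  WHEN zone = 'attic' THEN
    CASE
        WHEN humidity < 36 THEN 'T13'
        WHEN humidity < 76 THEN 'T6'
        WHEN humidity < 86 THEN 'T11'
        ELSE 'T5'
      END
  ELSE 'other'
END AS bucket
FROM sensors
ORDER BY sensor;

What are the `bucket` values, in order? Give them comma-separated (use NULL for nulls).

other, T6, T13, other, T2, T5, T6, T10, other, other, T13

sensor=A: zone='dock' → outer ELSE → other
sensor=E: zone='attic' → inner[humidity < 76] → T6
sensor=F: zone='attic' → inner[humidity < 36] → T13
sensor=H: zone='roof' → outer ELSE → other
sensor=M: zone='lobby' → inner[temp < 27] → T2
sensor=R: zone='attic' → inner[ELSE] → T5
sensor=U: zone='attic' → inner[humidity < 76] → T6
sensor=V: zone='lobby' → inner[temp < -10] → T10
sensor=X: zone='lab' → outer ELSE → other
sensor=Y: zone='lab' → outer ELSE → other
sensor=Z: zone='attic' → inner[humidity < 36] → T13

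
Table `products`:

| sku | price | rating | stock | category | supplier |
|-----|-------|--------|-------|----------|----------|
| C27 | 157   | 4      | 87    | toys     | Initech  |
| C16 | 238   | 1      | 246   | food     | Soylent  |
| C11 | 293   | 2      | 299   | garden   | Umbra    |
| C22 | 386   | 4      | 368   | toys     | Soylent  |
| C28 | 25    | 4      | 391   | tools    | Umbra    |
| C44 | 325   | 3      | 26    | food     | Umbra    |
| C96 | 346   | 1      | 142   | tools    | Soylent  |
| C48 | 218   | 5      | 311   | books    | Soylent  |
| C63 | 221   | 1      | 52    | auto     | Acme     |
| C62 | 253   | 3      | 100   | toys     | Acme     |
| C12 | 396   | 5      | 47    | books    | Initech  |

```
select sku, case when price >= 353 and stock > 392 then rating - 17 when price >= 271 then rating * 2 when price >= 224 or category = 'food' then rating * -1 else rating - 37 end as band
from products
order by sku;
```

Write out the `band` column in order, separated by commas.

sku=C11: price >= 271 → 4
sku=C12: price >= 271 → 10
sku=C16: price >= 224 or category = 'food' → -1
sku=C22: price >= 271 → 8
sku=C27: ELSE → -33
sku=C28: ELSE → -33
sku=C44: price >= 271 → 6
sku=C48: ELSE → -32
sku=C62: price >= 224 or category = 'food' → -3
sku=C63: ELSE → -36
sku=C96: price >= 271 → 2

4, 10, -1, 8, -33, -33, 6, -32, -3, -36, 2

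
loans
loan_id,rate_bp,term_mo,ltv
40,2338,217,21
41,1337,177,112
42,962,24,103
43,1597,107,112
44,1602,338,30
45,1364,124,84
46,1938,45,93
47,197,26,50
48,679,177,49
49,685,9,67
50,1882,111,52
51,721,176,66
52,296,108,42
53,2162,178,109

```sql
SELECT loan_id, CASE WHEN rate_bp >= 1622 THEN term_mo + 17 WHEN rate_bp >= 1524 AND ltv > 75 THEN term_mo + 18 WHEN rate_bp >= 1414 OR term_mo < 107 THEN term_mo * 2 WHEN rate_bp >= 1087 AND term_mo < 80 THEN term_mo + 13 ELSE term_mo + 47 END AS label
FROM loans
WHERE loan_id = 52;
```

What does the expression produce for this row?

loan_id = 52: rate_bp=296, term_mo=108, ltv=42.
rate_bp >= 1622 → false
rate_bp >= 1524 AND ltv > 75 → false
rate_bp >= 1414 OR term_mo < 107 → false
rate_bp >= 1087 AND term_mo < 80 → false
No prior WHEN matched → ELSE → 155

155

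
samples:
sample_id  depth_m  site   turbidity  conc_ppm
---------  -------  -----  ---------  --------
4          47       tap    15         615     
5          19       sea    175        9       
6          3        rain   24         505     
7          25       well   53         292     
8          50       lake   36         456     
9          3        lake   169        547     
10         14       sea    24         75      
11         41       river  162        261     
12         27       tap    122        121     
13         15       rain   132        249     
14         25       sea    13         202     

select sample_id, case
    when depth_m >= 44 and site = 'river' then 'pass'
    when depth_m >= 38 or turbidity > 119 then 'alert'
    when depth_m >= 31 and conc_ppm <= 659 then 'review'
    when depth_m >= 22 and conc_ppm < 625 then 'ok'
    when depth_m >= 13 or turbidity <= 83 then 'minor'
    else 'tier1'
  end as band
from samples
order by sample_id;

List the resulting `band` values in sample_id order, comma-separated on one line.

sample_id=4: depth_m >= 38 or turbidity > 119 → alert
sample_id=5: depth_m >= 38 or turbidity > 119 → alert
sample_id=6: depth_m >= 13 or turbidity <= 83 → minor
sample_id=7: depth_m >= 22 and conc_ppm < 625 → ok
sample_id=8: depth_m >= 38 or turbidity > 119 → alert
sample_id=9: depth_m >= 38 or turbidity > 119 → alert
sample_id=10: depth_m >= 13 or turbidity <= 83 → minor
sample_id=11: depth_m >= 38 or turbidity > 119 → alert
sample_id=12: depth_m >= 38 or turbidity > 119 → alert
sample_id=13: depth_m >= 38 or turbidity > 119 → alert
sample_id=14: depth_m >= 22 and conc_ppm < 625 → ok

alert, alert, minor, ok, alert, alert, minor, alert, alert, alert, ok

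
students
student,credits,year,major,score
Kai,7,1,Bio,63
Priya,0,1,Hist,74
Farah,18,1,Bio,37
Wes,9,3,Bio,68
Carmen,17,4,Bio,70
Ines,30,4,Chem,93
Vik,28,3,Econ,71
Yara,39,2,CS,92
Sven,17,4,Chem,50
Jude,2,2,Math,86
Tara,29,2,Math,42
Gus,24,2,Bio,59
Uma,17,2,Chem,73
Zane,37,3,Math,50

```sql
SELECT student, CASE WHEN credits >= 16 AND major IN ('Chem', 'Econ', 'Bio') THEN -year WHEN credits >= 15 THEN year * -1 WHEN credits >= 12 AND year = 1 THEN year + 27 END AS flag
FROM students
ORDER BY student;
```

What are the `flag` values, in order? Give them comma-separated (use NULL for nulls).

-4, -1, -2, -4, NULL, NULL, NULL, -4, -2, -2, -3, NULL, -2, -3

student=Carmen: credits >= 16 AND major IN ('Chem', 'Econ', 'Bio') → -4
student=Farah: credits >= 16 AND major IN ('Chem', 'Econ', 'Bio') → -1
student=Gus: credits >= 16 AND major IN ('Chem', 'Econ', 'Bio') → -2
student=Ines: credits >= 16 AND major IN ('Chem', 'Econ', 'Bio') → -4
student=Jude: (no match → NULL) → NULL
student=Kai: (no match → NULL) → NULL
student=Priya: (no match → NULL) → NULL
student=Sven: credits >= 16 AND major IN ('Chem', 'Econ', 'Bio') → -4
student=Tara: credits >= 15 → -2
student=Uma: credits >= 16 AND major IN ('Chem', 'Econ', 'Bio') → -2
student=Vik: credits >= 16 AND major IN ('Chem', 'Econ', 'Bio') → -3
student=Wes: (no match → NULL) → NULL
student=Yara: credits >= 15 → -2
student=Zane: credits >= 15 → -3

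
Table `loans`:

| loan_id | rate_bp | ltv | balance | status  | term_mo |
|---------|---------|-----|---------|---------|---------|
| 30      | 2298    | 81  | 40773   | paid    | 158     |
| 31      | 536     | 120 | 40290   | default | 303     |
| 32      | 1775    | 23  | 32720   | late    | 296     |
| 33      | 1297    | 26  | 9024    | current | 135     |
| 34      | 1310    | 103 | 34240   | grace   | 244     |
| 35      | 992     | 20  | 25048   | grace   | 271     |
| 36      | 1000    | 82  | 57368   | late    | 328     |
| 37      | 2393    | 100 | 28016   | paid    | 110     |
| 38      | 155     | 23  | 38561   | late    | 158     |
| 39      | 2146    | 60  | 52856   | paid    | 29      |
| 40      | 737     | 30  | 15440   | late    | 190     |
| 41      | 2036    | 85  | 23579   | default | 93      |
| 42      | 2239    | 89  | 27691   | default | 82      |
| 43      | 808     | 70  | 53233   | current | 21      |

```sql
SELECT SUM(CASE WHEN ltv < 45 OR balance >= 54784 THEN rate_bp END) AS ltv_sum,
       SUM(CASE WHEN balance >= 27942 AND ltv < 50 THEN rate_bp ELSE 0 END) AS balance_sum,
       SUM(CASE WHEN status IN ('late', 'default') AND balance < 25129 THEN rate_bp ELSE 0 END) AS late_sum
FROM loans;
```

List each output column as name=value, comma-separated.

ltv_sum=5956, balance_sum=1930, late_sum=2773

[ltv_sum: ltv < 45 OR balance >= 54784]
loan_id=30: ✗
loan_id=31: ✗
loan_id=32: ✓ → 1775
loan_id=33: ✓ → 1297
loan_id=34: ✗
loan_id=35: ✓ → 992
loan_id=36: ✓ → 1000
loan_id=37: ✗
loan_id=38: ✓ → 155
loan_id=39: ✗
loan_id=40: ✓ → 737
loan_id=41: ✗
loan_id=42: ✗
loan_id=43: ✗
ltv_sum = 1775 + 1297 + 992 + 1000 + 155 + 737 = 5956
—
[balance_sum: balance >= 27942 AND ltv < 50]
loan_id=30: ✗
loan_id=31: ✗
loan_id=32: ✓ → 1775
loan_id=33: ✗
loan_id=34: ✗
loan_id=35: ✗
loan_id=36: ✗
loan_id=37: ✗
loan_id=38: ✓ → 155
loan_id=39: ✗
loan_id=40: ✗
loan_id=41: ✗
loan_id=42: ✗
loan_id=43: ✗
balance_sum = 1775 + 155 = 1930
—
[late_sum: status IN ('late', 'default') AND balance < 25129]
loan_id=30: ✗
loan_id=31: ✗
loan_id=32: ✗
loan_id=33: ✗
loan_id=34: ✗
loan_id=35: ✗
loan_id=36: ✗
loan_id=37: ✗
loan_id=38: ✗
loan_id=39: ✗
loan_id=40: ✓ → 737
loan_id=41: ✓ → 2036
loan_id=42: ✗
loan_id=43: ✗
late_sum = 737 + 2036 = 2773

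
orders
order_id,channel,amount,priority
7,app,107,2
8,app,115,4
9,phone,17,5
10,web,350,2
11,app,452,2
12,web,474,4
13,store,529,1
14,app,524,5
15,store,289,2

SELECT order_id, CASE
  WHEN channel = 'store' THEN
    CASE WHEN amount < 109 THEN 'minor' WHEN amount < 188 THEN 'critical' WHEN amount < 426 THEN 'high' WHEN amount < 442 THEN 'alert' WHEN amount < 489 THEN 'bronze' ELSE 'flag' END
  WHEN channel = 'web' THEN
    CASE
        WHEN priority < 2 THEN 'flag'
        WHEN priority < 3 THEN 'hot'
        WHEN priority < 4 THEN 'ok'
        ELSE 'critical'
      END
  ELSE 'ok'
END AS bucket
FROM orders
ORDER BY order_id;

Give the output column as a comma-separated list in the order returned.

ok, ok, ok, hot, ok, critical, flag, ok, high

order_id=7: channel='app' → outer ELSE → ok
order_id=8: channel='app' → outer ELSE → ok
order_id=9: channel='phone' → outer ELSE → ok
order_id=10: channel='web' → inner[priority < 3] → hot
order_id=11: channel='app' → outer ELSE → ok
order_id=12: channel='web' → inner[ELSE] → critical
order_id=13: channel='store' → inner[ELSE] → flag
order_id=14: channel='app' → outer ELSE → ok
order_id=15: channel='store' → inner[amount < 426] → high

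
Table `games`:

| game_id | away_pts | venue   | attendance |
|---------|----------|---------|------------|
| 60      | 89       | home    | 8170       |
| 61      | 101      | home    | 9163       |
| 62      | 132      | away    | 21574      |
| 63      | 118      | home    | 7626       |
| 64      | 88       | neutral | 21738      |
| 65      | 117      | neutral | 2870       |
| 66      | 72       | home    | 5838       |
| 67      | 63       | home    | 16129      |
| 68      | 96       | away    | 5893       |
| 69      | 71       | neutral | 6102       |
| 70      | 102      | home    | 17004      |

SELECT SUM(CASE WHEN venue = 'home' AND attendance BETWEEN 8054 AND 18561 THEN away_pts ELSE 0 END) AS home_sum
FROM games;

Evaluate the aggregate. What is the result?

355

game_id=60: ✓ → 89
game_id=61: ✓ → 101
game_id=62: ✗
game_id=63: ✗
game_id=64: ✗
game_id=65: ✗
game_id=66: ✗
game_id=67: ✓ → 63
game_id=68: ✗
game_id=69: ✗
game_id=70: ✓ → 102
home_sum = 89 + 101 + 63 + 102 = 355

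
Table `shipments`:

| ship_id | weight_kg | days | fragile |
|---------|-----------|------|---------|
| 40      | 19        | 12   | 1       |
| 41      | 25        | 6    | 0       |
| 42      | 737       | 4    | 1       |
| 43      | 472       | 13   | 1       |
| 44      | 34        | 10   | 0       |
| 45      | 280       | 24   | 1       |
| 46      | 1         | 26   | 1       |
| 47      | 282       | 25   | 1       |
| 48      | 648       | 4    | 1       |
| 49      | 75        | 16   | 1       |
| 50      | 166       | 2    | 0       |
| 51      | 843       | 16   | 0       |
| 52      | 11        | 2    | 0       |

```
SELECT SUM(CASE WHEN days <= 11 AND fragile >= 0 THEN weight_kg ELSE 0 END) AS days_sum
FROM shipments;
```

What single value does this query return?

ship_id=40: ✗
ship_id=41: ✓ → 25
ship_id=42: ✓ → 737
ship_id=43: ✗
ship_id=44: ✓ → 34
ship_id=45: ✗
ship_id=46: ✗
ship_id=47: ✗
ship_id=48: ✓ → 648
ship_id=49: ✗
ship_id=50: ✓ → 166
ship_id=51: ✗
ship_id=52: ✓ → 11
days_sum = 25 + 737 + 34 + 648 + 166 + 11 = 1621

1621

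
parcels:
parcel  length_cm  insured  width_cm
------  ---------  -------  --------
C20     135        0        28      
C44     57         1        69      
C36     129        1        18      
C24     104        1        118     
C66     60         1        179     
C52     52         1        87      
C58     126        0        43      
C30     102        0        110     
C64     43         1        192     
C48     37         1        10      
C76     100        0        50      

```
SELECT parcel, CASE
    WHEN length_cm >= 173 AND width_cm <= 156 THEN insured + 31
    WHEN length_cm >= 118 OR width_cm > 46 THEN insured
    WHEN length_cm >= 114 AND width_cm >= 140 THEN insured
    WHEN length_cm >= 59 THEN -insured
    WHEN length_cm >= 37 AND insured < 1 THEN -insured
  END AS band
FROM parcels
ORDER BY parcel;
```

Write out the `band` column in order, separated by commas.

0, 1, 0, 1, 1, NULL, 1, 0, 1, 1, 0

parcel=C20: length_cm >= 118 OR width_cm > 46 → 0
parcel=C24: length_cm >= 118 OR width_cm > 46 → 1
parcel=C30: length_cm >= 118 OR width_cm > 46 → 0
parcel=C36: length_cm >= 118 OR width_cm > 46 → 1
parcel=C44: length_cm >= 118 OR width_cm > 46 → 1
parcel=C48: (no match → NULL) → NULL
parcel=C52: length_cm >= 118 OR width_cm > 46 → 1
parcel=C58: length_cm >= 118 OR width_cm > 46 → 0
parcel=C64: length_cm >= 118 OR width_cm > 46 → 1
parcel=C66: length_cm >= 118 OR width_cm > 46 → 1
parcel=C76: length_cm >= 118 OR width_cm > 46 → 0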